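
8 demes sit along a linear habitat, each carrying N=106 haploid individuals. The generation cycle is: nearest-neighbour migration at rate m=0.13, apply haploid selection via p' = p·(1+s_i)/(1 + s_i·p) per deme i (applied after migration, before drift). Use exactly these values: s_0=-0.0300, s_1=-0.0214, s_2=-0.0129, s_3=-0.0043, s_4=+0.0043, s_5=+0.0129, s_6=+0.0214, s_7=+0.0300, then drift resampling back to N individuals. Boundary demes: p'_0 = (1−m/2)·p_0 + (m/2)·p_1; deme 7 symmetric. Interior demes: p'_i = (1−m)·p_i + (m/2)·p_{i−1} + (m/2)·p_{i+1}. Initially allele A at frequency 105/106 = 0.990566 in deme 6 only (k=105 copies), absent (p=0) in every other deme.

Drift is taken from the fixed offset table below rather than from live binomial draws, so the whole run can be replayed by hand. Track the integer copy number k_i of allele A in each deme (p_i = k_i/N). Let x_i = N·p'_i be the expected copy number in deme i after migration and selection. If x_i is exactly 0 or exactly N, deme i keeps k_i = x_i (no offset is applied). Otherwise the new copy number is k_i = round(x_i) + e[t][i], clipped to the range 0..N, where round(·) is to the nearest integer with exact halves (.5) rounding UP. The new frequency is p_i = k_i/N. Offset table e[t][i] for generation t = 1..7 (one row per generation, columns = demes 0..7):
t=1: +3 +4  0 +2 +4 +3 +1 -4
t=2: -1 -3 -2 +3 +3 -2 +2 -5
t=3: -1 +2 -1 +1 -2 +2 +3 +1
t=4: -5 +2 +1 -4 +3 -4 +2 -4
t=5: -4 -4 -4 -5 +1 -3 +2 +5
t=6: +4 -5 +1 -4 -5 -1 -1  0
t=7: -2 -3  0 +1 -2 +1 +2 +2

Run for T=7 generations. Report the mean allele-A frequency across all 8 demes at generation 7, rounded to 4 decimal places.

0.1321

t=0: k=[0 0 0 0 0 0 105 0]
t=1: x=[0.0000 0.0000 0.0000 0.0000 0.0000 6.9073 91.6153 7.0162] k=[0 0 0 0 0 10 93 3]
t=2: x=[0.0000 0.0000 0.0000 0.0000 0.6528 14.9085 82.1487 9.0927] k=[0 0 0 0 4 13 84 4]
t=3: x=[0.0000 0.0000 0.0000 0.2589 4.3428 17.2140 74.6545 9.4514] k=[0 0 0 1 2 19 78 10]
t=4: x=[0.0000 0.0000 0.0642 0.9957 3.0527 21.9523 70.2484 14.7922] k=[0 0 1 0 6 18 72 11]
t=5: x=[0.0000 0.0636 0.8589 0.4531 6.4158 20.9446 65.0583 15.3489] k=[0 0 0 0 7 18 67 20]
t=6: x=[0.0000 0.0000 0.0000 0.4531 7.2891 20.6825 61.3082 23.5927] k=[0 0 0 0 2 20 60 24]
t=7: x=[0.0000 0.0000 0.0000 0.1294 3.0527 21.6500 55.6200 26.9294] k=[0 0 0 1 1 23 58 29]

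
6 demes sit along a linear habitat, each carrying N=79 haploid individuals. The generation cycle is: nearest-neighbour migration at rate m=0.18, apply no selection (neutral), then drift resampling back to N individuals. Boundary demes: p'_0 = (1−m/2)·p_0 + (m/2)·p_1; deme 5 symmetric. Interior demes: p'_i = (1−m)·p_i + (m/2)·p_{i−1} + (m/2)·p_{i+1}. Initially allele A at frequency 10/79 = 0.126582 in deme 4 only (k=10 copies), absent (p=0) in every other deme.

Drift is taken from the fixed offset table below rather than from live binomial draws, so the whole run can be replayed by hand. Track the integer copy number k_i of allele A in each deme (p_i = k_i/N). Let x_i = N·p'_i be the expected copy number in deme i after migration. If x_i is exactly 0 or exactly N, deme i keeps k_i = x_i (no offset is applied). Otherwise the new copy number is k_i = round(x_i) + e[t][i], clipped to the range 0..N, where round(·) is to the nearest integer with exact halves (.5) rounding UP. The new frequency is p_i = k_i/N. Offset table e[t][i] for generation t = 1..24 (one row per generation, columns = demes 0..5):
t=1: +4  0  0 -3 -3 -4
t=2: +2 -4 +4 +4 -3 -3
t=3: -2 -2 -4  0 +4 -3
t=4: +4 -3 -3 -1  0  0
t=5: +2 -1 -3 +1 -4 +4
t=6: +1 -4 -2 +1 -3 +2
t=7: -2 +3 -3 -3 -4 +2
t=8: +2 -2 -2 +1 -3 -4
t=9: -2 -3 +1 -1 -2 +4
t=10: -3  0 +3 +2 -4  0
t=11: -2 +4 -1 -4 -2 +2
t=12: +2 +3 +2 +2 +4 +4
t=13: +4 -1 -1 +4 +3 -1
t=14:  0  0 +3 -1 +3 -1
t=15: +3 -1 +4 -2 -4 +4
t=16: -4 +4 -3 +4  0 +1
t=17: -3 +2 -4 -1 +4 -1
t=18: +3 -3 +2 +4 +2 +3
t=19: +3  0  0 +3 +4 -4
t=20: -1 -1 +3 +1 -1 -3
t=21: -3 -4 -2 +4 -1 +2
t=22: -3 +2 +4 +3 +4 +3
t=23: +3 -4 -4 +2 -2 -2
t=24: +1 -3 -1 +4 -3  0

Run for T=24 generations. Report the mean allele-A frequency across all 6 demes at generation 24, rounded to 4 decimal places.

t=0: k=[0 0 0 0 10 0]
t=1: x=[0.0000 0.0000 0.0000 0.9000 8.2000 0.9000] k=[0 0 0 0 5 0]
t=2: x=[0.0000 0.0000 0.0000 0.4500 4.1000 0.4500] k=[0 0 0 4 1 0]
t=3: x=[0.0000 0.0000 0.3600 3.3700 1.1800 0.0900] k=[0 0 0 3 5 0]
t=4: x=[0.0000 0.0000 0.2700 2.9100 4.3700 0.4500] k=[0 0 0 2 4 0]
t=5: x=[0.0000 0.0000 0.1800 2.0000 3.4600 0.3600] k=[0 0 0 3 0 4]
t=6: x=[0.0000 0.0000 0.2700 2.4600 0.6300 3.6400] k=[0 0 0 3 0 6]
t=7: x=[0.0000 0.0000 0.2700 2.4600 0.8100 5.4600] k=[0 0 0 0 0 7]
t=8: x=[0.0000 0.0000 0.0000 0.0000 0.6300 6.3700] k=[0 0 0 0 0 2]
t=9: x=[0.0000 0.0000 0.0000 0.0000 0.1800 1.8200] k=[0 0 0 0 0 6]
t=10: x=[0.0000 0.0000 0.0000 0.0000 0.5400 5.4600] k=[0 0 0 0 0 5]
t=11: x=[0.0000 0.0000 0.0000 0.0000 0.4500 4.5500] k=[0 0 0 0 0 7]
t=12: x=[0.0000 0.0000 0.0000 0.0000 0.6300 6.3700] k=[0 0 0 0 5 10]
t=13: x=[0.0000 0.0000 0.0000 0.4500 5.0000 9.5500] k=[0 0 0 4 8 9]
t=14: x=[0.0000 0.0000 0.3600 4.0000 7.7300 8.9100] k=[0 0 3 3 11 8]
t=15: x=[0.0000 0.2700 2.7300 3.7200 10.0100 8.2700] k=[0 0 7 2 6 12]
t=16: x=[0.0000 0.6300 5.9200 2.8100 6.1800 11.4600] k=[0 5 3 7 6 12]
t=17: x=[0.4500 4.3700 3.5400 6.5500 6.6300 11.4600] k=[0 6 0 6 11 10]
t=18: x=[0.5400 4.9200 1.0800 5.9100 10.4600 10.0900] k=[4 2 3 10 12 13]
t=19: x=[3.8200 2.2700 3.5400 9.5500 11.9100 12.9100] k=[7 2 4 13 16 9]
t=20: x=[6.5500 2.6300 4.6300 12.4600 15.1000 9.6300] k=[6 2 8 13 14 7]
t=21: x=[5.6400 2.9000 7.9100 12.6400 13.2800 7.6300] k=[3 0 6 17 12 10]
t=22: x=[2.7300 0.8100 6.4500 15.5600 12.2700 10.1800] k=[0 3 10 19 16 13]
t=23: x=[0.2700 3.3600 10.1800 17.9200 16.0000 13.2700] k=[3 0 6 20 14 11]
t=24: x=[2.7300 0.8100 6.7200 18.2000 14.2700 11.2700] k=[4 0 6 22 11 11]

0.1139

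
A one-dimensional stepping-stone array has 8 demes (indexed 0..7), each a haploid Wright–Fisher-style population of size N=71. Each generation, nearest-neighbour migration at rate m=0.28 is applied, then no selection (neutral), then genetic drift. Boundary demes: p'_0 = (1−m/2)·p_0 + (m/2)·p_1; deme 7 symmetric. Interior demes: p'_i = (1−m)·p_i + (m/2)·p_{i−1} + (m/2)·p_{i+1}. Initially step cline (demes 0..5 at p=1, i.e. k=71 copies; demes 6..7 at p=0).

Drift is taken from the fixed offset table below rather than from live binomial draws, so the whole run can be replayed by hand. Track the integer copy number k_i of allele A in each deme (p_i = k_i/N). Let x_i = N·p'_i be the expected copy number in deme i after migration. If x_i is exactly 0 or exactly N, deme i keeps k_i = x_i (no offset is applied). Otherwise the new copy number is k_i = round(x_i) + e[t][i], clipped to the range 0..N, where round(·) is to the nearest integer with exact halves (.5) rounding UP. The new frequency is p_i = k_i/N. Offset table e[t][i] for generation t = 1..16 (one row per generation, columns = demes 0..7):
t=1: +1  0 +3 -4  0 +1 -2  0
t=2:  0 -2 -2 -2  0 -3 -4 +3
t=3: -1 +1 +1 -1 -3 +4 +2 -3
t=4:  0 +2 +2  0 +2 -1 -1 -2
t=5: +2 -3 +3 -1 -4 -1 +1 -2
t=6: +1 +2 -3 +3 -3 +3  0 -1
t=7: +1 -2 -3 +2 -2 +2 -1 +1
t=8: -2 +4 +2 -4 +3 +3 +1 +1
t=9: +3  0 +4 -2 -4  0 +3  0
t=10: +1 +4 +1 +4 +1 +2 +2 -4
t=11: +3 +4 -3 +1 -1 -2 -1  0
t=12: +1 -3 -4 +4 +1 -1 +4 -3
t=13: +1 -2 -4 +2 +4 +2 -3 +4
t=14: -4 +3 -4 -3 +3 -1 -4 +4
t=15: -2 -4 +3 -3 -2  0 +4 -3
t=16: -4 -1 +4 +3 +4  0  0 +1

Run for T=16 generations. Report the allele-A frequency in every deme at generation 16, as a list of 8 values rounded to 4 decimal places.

[0.8451, 0.8592, 0.9296, 0.8732, 0.8310, 0.6197, 0.4507, 0.3380]

t=0: k=[71 71 71 71 71 71 0 0]
t=1: x=[71.0000 71.0000 71.0000 71.0000 71.0000 61.0600 9.9400 0.0000] k=[71 71 71 71 71 62 8 0]
t=2: x=[71.0000 71.0000 71.0000 71.0000 69.7400 55.7000 14.4400 1.1200] k=[71 71 71 71 70 53 10 4]
t=3: x=[71.0000 71.0000 71.0000 70.8600 67.7600 49.3600 15.1800 4.8400] k=[71 71 71 70 65 53 17 2]
t=4: x=[71.0000 71.0000 70.8600 69.4400 64.0200 49.6400 19.9400 4.1000] k=[71 71 71 69 66 49 19 2]
t=5: x=[71.0000 71.0000 70.7200 68.8600 64.0400 47.1800 20.8200 4.3800] k=[71 71 71 68 60 46 22 2]
t=6: x=[71.0000 71.0000 70.5800 67.3000 59.1600 44.6000 22.5600 4.8000] k=[71 71 68 70 56 48 23 4]
t=7: x=[71.0000 70.5800 68.7000 67.7600 56.8400 45.6200 23.8400 6.6600] k=[71 69 66 70 55 48 23 8]
t=8: x=[70.7200 68.8600 66.9800 67.3400 56.1200 45.4800 24.4000 10.1000] k=[69 71 69 63 59 48 25 11]
t=9: x=[69.2800 70.4400 68.4400 63.2800 58.0200 46.3200 26.2600 12.9600] k=[71 70 71 61 54 46 29 13]
t=10: x=[70.8600 70.2800 69.4600 61.4200 53.8600 44.7400 29.1400 15.2400] k=[71 71 70 65 55 47 31 11]
t=11: x=[71.0000 70.8600 69.4400 64.3000 55.2800 45.8800 30.4400 13.8000] k=[71 71 66 65 54 44 29 14]
t=12: x=[71.0000 70.3000 66.5600 63.6000 54.1400 43.3000 29.0000 16.1000] k=[71 67 63 68 55 42 33 13]
t=13: x=[70.4400 67.0000 64.2600 65.4800 55.0000 42.5600 31.4600 15.8000] k=[71 65 60 67 59 45 28 20]
t=14: x=[70.1600 65.1400 61.6800 64.9000 58.1600 44.5800 29.2600 21.1200] k=[66 68 58 62 61 44 25 25]
t=15: x=[66.2800 66.3200 59.9600 61.3000 58.7600 43.7200 27.6600 25.0000] k=[64 62 63 58 57 44 32 22]
t=16: x=[63.7200 62.4200 62.1600 58.5600 55.3200 44.1400 32.2800 23.4000] k=[60 61 66 62 59 44 32 24]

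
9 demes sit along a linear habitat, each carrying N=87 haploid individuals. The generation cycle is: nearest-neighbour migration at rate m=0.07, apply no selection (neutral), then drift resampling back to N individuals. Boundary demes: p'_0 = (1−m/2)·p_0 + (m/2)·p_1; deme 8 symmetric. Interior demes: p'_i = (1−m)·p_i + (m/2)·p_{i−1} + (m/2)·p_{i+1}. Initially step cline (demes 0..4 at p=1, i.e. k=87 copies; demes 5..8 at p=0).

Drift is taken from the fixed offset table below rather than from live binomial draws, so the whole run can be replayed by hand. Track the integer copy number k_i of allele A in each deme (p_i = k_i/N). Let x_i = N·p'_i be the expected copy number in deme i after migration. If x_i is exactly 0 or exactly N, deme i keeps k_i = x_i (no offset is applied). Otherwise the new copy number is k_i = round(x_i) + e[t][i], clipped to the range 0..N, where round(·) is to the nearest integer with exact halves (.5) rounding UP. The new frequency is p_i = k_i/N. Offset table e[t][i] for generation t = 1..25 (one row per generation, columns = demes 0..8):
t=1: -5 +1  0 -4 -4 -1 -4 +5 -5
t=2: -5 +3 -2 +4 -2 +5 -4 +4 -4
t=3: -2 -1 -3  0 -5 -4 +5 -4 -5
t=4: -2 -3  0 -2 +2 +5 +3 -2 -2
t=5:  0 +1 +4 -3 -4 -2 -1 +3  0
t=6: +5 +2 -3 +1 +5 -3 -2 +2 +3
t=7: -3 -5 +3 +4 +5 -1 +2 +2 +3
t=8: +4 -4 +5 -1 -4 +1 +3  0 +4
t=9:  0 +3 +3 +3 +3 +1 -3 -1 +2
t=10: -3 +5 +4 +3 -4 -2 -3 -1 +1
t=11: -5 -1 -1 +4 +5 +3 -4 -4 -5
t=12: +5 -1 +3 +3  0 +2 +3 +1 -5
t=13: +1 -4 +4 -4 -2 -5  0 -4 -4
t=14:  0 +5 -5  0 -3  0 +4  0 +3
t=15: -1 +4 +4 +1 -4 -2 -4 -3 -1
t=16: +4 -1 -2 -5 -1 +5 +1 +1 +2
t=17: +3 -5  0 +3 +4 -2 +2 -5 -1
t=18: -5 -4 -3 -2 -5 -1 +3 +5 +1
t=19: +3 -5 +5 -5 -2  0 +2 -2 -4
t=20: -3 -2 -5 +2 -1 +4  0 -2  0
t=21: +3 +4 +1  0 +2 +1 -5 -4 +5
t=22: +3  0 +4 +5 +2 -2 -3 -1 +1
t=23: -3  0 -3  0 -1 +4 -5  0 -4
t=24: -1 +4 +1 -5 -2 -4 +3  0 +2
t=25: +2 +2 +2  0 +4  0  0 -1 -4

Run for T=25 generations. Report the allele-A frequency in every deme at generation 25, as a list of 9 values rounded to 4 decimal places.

t=0: k=[87 87 87 87 87 0 0 0 0]
t=1: x=[87.0000 87.0000 87.0000 87.0000 83.9550 3.0450 0.0000 0.0000 0.0000] k=[87 87 87 87 80 2 0 0 0]
t=2: x=[87.0000 87.0000 87.0000 86.7550 77.5150 4.6600 0.0700 0.0000 0.0000] k=[87 87 87 87 76 10 0 0 0]
t=3: x=[87.0000 87.0000 87.0000 86.6150 74.0750 11.9600 0.3500 0.0000 0.0000] k=[87 87 87 87 69 8 5 0 0]
t=4: x=[87.0000 87.0000 87.0000 86.3700 67.4950 10.0300 4.9300 0.1750 0.0000] k=[87 87 87 84 69 15 8 0 0]
t=5: x=[87.0000 87.0000 86.8950 83.5800 67.6350 16.6450 7.9650 0.2800 0.0000] k=[87 87 87 81 64 15 7 3 0]
t=6: x=[87.0000 87.0000 86.7900 80.6150 62.8800 16.4350 7.1400 3.0350 0.1050] k=[87 87 84 82 68 13 5 5 3]
t=7: x=[87.0000 86.8950 84.0350 81.5800 66.5650 14.6450 5.2800 4.9300 3.0700] k=[87 82 87 86 72 14 7 7 6]
t=8: x=[86.8250 82.3500 86.7900 85.5450 70.4600 15.7850 7.2450 6.9650 6.0350] k=[87 78 87 85 66 17 10 7 10]
t=9: x=[86.6850 78.6300 86.6150 84.4050 64.9500 18.4700 10.1400 7.2100 9.8950] k=[87 82 87 87 68 19 7 6 12]
t=10: x=[86.8250 82.3500 86.8250 86.3350 66.9500 20.2950 7.3850 6.2450 11.7900] k=[84 87 87 87 63 18 4 5 13]
t=11: x=[84.1050 86.8950 87.0000 86.1600 62.2650 19.0850 4.5250 5.2450 12.7200] k=[79 86 87 87 67 22 1 1 8]
t=12: x=[79.2450 85.7900 86.9650 86.3000 66.1250 22.8400 1.7350 1.2450 7.7550] k=[84 85 87 87 66 25 5 2 3]
t=13: x=[84.0350 85.0350 86.9300 86.2650 65.3000 25.7350 5.5950 2.1400 2.9650] k=[85 81 87 82 63 21 6 0 0]
t=14: x=[84.8600 81.3500 86.6150 81.5100 62.1950 21.9450 6.3150 0.2100 0.0000] k=[85 86 82 82 59 22 10 0 0]
t=15: x=[85.0350 85.8250 82.1400 81.1950 58.5100 22.8750 10.0700 0.3500 0.0000] k=[84 87 86 82 55 21 6 0 0]
t=16: x=[84.1050 86.8600 85.8950 81.1950 54.7550 21.6650 6.3150 0.2100 0.0000] k=[87 86 84 76 54 27 7 1 0]
t=17: x=[86.9650 85.9650 83.7900 75.5100 53.8250 27.2450 7.4900 1.1750 0.0350] k=[87 81 84 79 58 25 9 0 0]
t=18: x=[86.7900 81.3150 83.7200 78.4400 57.5800 25.5950 9.2450 0.3150 0.0000] k=[82 77 81 76 53 25 12 5 0]
t=19: x=[81.8250 77.3150 80.6850 75.3700 52.8250 25.5250 12.2100 5.0700 0.1750] k=[85 72 86 70 51 26 14 3 0]
t=20: x=[84.5450 72.9450 84.9500 69.8950 50.7900 26.4550 14.0350 3.2800 0.1050] k=[82 71 80 72 50 30 14 1 0]
t=21: x=[81.6150 71.7000 79.4050 71.5100 50.0700 30.1400 14.1050 1.4200 0.0350] k=[85 76 80 72 52 31 9 0 5]
t=22: x=[84.6850 76.4550 79.5800 71.5800 51.9650 30.9650 9.4550 0.4900 4.8250] k=[87 76 84 77 54 29 6 0 6]
t=23: x=[86.6150 76.6650 83.4750 76.4400 53.9300 29.0700 6.5950 0.4200 5.7900] k=[84 77 80 76 53 33 2 0 2]
t=24: x=[83.7550 77.3500 79.7550 75.3350 53.1050 32.6150 3.0150 0.1400 1.9300] k=[83 81 81 70 51 29 6 0 4]
t=25: x=[82.9300 81.0700 80.6150 69.7200 50.8950 28.9650 6.5950 0.3500 3.8600] k=[85 83 83 70 55 29 7 0 0]

[0.9770, 0.9540, 0.9540, 0.8046, 0.6322, 0.3333, 0.0805, 0.0000, 0.0000]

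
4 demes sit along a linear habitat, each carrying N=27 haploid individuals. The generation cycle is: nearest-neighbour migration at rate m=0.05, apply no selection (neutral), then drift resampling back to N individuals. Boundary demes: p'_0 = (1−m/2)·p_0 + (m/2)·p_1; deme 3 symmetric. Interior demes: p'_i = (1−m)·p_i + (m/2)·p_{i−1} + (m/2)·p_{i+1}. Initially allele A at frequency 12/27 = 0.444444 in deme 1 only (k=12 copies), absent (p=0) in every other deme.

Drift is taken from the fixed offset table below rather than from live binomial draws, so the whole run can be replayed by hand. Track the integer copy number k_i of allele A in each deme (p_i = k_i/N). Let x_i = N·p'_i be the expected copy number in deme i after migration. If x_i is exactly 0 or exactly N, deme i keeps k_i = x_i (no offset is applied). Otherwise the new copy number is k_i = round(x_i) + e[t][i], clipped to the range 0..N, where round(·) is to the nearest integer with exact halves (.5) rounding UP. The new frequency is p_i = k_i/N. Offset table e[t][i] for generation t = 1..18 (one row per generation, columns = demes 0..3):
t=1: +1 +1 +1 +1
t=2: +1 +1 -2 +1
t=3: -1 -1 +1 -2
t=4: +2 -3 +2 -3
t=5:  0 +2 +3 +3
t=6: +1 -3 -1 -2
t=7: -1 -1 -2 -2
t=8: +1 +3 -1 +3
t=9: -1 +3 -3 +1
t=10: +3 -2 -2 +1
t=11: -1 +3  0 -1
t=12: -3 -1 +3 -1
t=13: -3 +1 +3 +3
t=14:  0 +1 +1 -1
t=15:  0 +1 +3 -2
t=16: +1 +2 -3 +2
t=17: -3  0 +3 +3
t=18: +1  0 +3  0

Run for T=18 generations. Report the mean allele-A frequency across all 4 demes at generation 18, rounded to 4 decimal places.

0.3426

t=0: k=[0 12 0 0]
t=1: x=[0.3000 11.4000 0.3000 0.0000] k=[1 12 1 0]
t=2: x=[1.2750 11.4500 1.2500 0.0250] k=[2 12 0 1]
t=3: x=[2.2500 11.4500 0.3250 0.9750] k=[1 10 1 0]
t=4: x=[1.2250 9.5500 1.2000 0.0250] k=[3 7 3 0]
t=5: x=[3.1000 6.8000 3.0250 0.0750] k=[3 9 6 3]
t=6: x=[3.1500 8.7750 6.0000 3.0750] k=[4 6 5 1]
t=7: x=[4.0500 5.9250 4.9250 1.1000] k=[3 5 3 0]
t=8: x=[3.0500 4.9000 2.9750 0.0750] k=[4 8 2 3]
t=9: x=[4.1000 7.7500 2.1750 2.9750] k=[3 11 0 4]
t=10: x=[3.2000 10.5250 0.3750 3.9000] k=[6 9 0 5]
t=11: x=[6.0750 8.7000 0.3500 4.8750] k=[5 12 0 4]
t=12: x=[5.1750 11.5250 0.4000 3.9000] k=[2 11 3 3]
t=13: x=[2.2250 10.5750 3.2000 3.0000] k=[0 12 6 6]
t=14: x=[0.3000 11.5500 6.1500 6.0000] k=[0 13 7 5]
t=15: x=[0.3250 12.5250 7.1000 5.0500] k=[0 14 10 3]
t=16: x=[0.3500 13.5500 9.9250 3.1750] k=[1 16 7 5]
t=17: x=[1.3750 15.4000 7.1750 5.0500] k=[0 15 10 8]
t=18: x=[0.3750 14.5000 10.0750 8.0500] k=[1 15 13 8]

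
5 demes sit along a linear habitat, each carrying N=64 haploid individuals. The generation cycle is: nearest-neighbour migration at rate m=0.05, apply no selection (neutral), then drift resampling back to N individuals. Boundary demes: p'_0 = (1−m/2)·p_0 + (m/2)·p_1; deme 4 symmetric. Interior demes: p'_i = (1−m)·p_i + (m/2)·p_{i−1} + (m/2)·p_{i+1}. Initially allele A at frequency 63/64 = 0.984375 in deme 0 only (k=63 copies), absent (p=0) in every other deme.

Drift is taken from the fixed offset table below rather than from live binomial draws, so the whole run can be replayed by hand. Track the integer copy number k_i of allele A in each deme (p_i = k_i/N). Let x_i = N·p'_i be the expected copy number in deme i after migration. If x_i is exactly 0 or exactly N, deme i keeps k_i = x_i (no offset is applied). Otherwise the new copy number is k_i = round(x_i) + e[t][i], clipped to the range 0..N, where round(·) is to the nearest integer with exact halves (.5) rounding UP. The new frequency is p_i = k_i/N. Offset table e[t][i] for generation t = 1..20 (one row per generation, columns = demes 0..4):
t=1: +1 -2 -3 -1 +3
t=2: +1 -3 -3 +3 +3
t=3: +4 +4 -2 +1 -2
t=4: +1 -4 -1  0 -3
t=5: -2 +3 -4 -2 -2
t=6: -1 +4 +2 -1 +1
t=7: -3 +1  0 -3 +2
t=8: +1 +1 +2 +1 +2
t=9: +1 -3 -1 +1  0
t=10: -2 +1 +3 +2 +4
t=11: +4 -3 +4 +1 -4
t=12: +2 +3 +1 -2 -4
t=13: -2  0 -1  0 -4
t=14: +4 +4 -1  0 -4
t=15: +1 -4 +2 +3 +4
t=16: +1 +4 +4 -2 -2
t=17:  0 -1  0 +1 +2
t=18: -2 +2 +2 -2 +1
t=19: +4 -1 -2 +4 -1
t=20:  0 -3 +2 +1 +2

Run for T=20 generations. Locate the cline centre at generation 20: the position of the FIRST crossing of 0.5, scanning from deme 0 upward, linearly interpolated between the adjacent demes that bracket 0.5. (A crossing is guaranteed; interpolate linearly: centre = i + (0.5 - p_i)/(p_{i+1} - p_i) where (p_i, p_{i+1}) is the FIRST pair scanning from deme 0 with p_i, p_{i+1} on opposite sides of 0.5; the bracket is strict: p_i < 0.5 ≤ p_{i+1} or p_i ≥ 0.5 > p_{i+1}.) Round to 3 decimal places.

0.700

t=0: k=[63 0 0 0 0]
t=1: x=[61.4250 1.5750 0.0000 0.0000 0.0000] k=[62 0 0 0 0]
t=2: x=[60.4500 1.5500 0.0000 0.0000 0.0000] k=[61 0 0 0 0]
t=3: x=[59.4750 1.5250 0.0000 0.0000 0.0000] k=[63 6 0 0 0]
t=4: x=[61.5750 7.2750 0.1500 0.0000 0.0000] k=[63 3 0 0 0]
t=5: x=[61.5000 4.4250 0.0750 0.0000 0.0000] k=[60 7 0 0 0]
t=6: x=[58.6750 8.1500 0.1750 0.0000 0.0000] k=[58 12 2 0 0]
t=7: x=[56.8500 12.9000 2.2000 0.0500 0.0000] k=[54 14 2 0 0]
t=8: x=[53.0000 14.7000 2.2500 0.0500 0.0000] k=[54 16 4 1 0]
t=9: x=[53.0500 16.6500 4.2250 1.0500 0.0250] k=[54 14 3 2 0]
t=10: x=[53.0000 14.7250 3.2500 1.9750 0.0500] k=[51 16 6 4 4]
t=11: x=[50.1250 16.6250 6.2000 4.0500 4.0000] k=[54 14 10 5 0]
t=12: x=[53.0000 14.9000 9.9750 5.0000 0.1250] k=[55 18 11 3 0]
t=13: x=[54.0750 18.7500 10.9750 3.1250 0.0750] k=[52 19 10 3 0]
t=14: x=[51.1750 19.6000 10.0500 3.1000 0.0750] k=[55 24 9 3 0]
t=15: x=[54.2250 24.4000 9.2250 3.0750 0.0750] k=[55 20 11 6 4]
t=16: x=[54.1250 20.6500 11.1000 6.0750 4.0500] k=[55 25 15 4 2]
t=17: x=[54.2500 25.5000 14.9750 4.2250 2.0500] k=[54 25 15 5 4]
t=18: x=[53.2750 25.4750 15.0000 5.2250 4.0250] k=[51 27 17 3 5]
t=19: x=[50.4000 27.3500 16.9000 3.4000 4.9500] k=[54 26 15 7 4]
t=20: x=[53.3000 26.4250 15.0750 7.1250 4.0750] k=[53 23 17 8 6]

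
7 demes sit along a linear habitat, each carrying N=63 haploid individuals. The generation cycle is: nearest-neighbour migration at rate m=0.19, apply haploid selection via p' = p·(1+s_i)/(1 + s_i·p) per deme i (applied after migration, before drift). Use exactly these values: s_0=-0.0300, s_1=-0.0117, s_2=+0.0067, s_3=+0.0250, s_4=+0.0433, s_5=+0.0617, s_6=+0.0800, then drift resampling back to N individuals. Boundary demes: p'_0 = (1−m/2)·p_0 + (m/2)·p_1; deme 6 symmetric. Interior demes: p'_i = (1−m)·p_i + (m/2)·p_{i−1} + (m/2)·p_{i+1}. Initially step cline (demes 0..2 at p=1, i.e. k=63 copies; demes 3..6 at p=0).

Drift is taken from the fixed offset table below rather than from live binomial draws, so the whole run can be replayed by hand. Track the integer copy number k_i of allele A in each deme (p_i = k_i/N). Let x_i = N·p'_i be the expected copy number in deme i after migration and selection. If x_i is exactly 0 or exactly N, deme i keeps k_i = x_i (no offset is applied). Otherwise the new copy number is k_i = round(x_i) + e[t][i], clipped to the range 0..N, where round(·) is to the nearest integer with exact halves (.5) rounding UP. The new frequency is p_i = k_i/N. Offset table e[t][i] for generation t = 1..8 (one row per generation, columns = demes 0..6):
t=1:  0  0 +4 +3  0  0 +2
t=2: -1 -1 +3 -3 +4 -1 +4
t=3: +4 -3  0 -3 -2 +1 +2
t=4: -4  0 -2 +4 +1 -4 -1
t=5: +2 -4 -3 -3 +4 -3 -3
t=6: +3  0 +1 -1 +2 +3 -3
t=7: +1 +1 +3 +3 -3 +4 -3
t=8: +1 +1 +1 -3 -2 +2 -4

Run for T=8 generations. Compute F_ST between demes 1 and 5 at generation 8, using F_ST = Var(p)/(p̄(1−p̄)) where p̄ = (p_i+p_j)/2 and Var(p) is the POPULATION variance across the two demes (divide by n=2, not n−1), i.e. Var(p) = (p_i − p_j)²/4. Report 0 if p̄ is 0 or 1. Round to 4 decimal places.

t=0: k=[63 63 63 0 0 0 0]
t=1: x=[63.0000 63.0000 57.0511 6.1201 0.0000 0.0000 0.0000] k=[63 63 61 9 0 0 0]
t=2: x=[63.0000 62.8078 56.2901 13.3428 0.8915 0.0000 0.0000] k=[63 62 59 10 5 0 0]
t=3: x=[62.9021 61.7962 54.6783 14.4532 5.1986 0.5041 0.0000] k=[63 59 55 11 3 2 0]
t=4: x=[62.6083 58.9557 51.2639 14.6964 3.8141 2.0188 0.2052] k=[59 59 49 19 5 0 0]
t=5: x=[58.8844 57.9961 47.1792 20.8631 6.0840 0.5041 0.0000] k=[61 54 44 18 10 0 0]
t=6: x=[60.2562 53.6214 42.5723 20.0460 10.1662 1.0077 0.0000] k=[63 54 44 19 12 4 0]
t=7: x=[62.1189 53.8130 42.6671 21.0547 12.3197 4.6304 0.4102] k=[63 55 46 24 9 9 0]
t=8: x=[62.2168 54.8216 44.8514 25.0366 10.7990 8.5791 0.9224] k=[63 56 46 22 9 11 0]

0.5123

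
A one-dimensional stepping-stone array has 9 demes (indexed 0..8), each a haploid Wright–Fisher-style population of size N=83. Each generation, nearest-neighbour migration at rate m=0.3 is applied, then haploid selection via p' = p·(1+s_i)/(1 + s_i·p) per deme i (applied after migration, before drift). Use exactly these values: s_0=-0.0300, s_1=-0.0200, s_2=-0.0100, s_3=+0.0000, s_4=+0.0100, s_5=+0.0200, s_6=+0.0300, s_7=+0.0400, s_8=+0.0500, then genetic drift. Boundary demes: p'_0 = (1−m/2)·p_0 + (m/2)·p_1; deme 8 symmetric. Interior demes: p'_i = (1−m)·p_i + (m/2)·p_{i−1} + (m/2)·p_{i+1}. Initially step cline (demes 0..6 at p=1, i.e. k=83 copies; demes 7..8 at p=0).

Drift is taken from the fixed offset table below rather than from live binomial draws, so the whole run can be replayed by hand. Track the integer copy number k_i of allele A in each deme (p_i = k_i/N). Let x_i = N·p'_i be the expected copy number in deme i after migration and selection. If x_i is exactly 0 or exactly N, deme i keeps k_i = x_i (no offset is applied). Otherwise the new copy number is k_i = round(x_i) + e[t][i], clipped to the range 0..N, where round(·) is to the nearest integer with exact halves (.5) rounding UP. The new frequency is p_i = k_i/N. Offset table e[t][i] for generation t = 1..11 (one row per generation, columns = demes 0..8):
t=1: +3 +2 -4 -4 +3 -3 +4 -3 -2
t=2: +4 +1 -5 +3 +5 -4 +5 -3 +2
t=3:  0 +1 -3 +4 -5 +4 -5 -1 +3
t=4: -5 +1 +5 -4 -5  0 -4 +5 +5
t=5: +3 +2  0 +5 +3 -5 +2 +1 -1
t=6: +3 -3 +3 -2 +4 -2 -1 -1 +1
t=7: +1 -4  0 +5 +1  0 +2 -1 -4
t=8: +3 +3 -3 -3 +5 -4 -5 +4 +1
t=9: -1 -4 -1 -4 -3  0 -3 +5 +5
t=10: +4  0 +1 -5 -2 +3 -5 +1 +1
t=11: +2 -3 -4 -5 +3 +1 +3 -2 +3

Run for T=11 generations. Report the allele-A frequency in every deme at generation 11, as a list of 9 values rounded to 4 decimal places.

[1.0000, 0.9157, 0.8795, 0.8072, 0.9036, 0.8072, 0.6386, 0.5181, 0.5060]

t=0: k=[83 83 83 83 83 83 83 0 0]
t=1: x=[83.0000 83.0000 83.0000 83.0000 83.0000 83.0000 70.8596 12.8708 0.0000] k=[83 83 83 83 83 83 75 10 0]
t=2: x=[83.0000 83.0000 83.0000 83.0000 83.0000 81.8232 66.8382 18.8145 1.5736] k=[83 83 83 83 83 78 72 16 4]
t=3: x=[83.0000 83.0000 83.0000 83.0000 82.2574 77.9448 64.9215 23.2508 6.0688] k=[83 83 83 83 77 82 60 22 9]
t=4: x=[83.0000 83.0000 83.0000 82.1000 78.6908 78.0431 58.1180 26.4517 11.4222] k=[83 83 83 78 74 78 54 31 16]
t=5: x=[83.0000 83.0000 82.2425 78.1500 75.2700 73.9607 54.7038 32.9763 18.9541] k=[83 83 82 83 78 69 57 34 18]
t=6: x=[83.0000 82.8469 82.2930 82.1000 77.4517 68.7848 55.8923 35.8465 21.1600] k=[83 80 83 80 81 67 55 35 22]
t=7: x=[82.5362 80.8582 82.0910 80.6000 78.7899 67.5505 54.3570 36.8518 24.7898] k=[83 77 82 83 80 68 56 36 21]
t=8: x=[82.0725 78.5660 81.3842 82.4000 78.6908 68.2418 55.3477 37.5549 24.0753] k=[83 82 78 79 83 64 50 42 25]
t=9: x=[82.8454 81.5209 78.7093 79.4500 79.5828 65.0304 51.4799 41.4637 28.4552] k=[82 78 78 75 77 65 48 46 33]
t=10: x=[81.3515 78.5151 77.4986 75.7500 74.9724 64.5359 50.8342 45.1588 35.9408] k=[83 79 78 71 73 68 46 46 37]
t=11: x=[82.3816 79.3807 77.0447 72.3500 72.0450 65.7225 49.8900 45.4578 39.3582] k=[83 76 73 67 75 67 53 43 42]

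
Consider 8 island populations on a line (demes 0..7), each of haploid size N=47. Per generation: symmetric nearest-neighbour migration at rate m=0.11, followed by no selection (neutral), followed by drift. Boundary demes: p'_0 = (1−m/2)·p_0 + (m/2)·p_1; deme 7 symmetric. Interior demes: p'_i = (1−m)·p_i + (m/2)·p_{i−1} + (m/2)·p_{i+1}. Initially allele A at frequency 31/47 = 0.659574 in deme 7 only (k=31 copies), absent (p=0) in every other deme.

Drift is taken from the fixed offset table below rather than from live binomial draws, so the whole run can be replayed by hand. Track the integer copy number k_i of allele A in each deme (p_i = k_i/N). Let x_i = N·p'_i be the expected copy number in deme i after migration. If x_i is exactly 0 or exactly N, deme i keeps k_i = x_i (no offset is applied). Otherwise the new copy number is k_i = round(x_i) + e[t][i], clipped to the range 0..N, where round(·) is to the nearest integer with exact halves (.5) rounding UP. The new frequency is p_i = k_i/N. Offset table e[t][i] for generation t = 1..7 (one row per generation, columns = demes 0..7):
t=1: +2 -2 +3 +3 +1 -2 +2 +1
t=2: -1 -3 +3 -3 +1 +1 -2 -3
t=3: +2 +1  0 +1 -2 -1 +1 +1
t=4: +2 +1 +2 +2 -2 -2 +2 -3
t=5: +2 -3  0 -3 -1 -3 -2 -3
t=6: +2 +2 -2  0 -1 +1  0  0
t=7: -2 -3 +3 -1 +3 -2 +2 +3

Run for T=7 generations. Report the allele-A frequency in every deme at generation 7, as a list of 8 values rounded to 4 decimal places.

[0.0000, 0.0000, 0.0000, 0.0000, 0.0638, 0.0000, 0.1702, 0.4043]

t=0: k=[0 0 0 0 0 0 0 31]
t=1: x=[0.0000 0.0000 0.0000 0.0000 0.0000 0.0000 1.7050 29.2950] k=[0 0 0 0 0 0 4 30]
t=2: x=[0.0000 0.0000 0.0000 0.0000 0.0000 0.2200 5.2100 28.5700] k=[0 0 0 0 0 1 3 26]
t=3: x=[0.0000 0.0000 0.0000 0.0000 0.0550 1.0550 4.1550 24.7350] k=[0 0 0 0 0 0 5 26]
t=4: x=[0.0000 0.0000 0.0000 0.0000 0.0000 0.2750 5.8800 24.8450] k=[0 0 0 0 0 0 8 22]
t=5: x=[0.0000 0.0000 0.0000 0.0000 0.0000 0.4400 8.3300 21.2300] k=[0 0 0 0 0 0 6 18]
t=6: x=[0.0000 0.0000 0.0000 0.0000 0.0000 0.3300 6.3300 17.3400] k=[0 0 0 0 0 1 6 17]
t=7: x=[0.0000 0.0000 0.0000 0.0000 0.0550 1.2200 6.3300 16.3950] k=[0 0 0 0 3 0 8 19]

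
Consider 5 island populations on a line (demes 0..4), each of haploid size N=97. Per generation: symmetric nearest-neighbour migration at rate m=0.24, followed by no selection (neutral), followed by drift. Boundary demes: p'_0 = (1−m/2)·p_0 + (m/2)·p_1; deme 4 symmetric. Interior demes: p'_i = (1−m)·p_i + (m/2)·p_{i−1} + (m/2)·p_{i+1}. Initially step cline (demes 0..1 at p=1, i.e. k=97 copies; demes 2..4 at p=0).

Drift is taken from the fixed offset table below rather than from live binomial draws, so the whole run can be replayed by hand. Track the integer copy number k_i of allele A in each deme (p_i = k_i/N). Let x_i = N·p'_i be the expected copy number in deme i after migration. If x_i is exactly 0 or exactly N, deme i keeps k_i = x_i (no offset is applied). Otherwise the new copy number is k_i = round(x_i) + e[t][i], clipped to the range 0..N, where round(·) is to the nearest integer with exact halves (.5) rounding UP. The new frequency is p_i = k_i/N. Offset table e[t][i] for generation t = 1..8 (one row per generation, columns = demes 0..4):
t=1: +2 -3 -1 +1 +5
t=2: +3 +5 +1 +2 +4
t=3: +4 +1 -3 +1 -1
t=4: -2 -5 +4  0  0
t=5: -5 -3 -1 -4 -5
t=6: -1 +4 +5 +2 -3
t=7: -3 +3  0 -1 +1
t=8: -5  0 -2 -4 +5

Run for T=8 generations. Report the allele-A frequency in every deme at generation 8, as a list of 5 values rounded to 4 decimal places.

t=0: k=[97 97 0 0 0]
t=1: x=[97.0000 85.3600 11.6400 0.0000 0.0000] k=[97 82 11 0 0]
t=2: x=[95.2000 75.2800 18.2000 1.3200 0.0000] k=[97 80 19 3 0]
t=3: x=[94.9600 74.7200 24.4000 4.5600 0.3600] k=[97 76 21 6 0]
t=4: x=[94.4800 71.9200 25.8000 7.0800 0.7200] k=[92 67 30 7 1]
t=5: x=[89.0000 65.5600 31.6800 9.0400 1.7200] k=[84 63 31 5 0]
t=6: x=[81.4800 61.6800 31.7200 7.5200 0.6000] k=[80 66 37 10 0]
t=7: x=[78.3200 64.2000 37.2400 12.0400 1.2000] k=[75 67 37 11 2]
t=8: x=[74.0400 64.3600 37.4800 13.0400 3.0800] k=[69 64 35 9 8]

[0.7113, 0.6598, 0.3608, 0.0928, 0.0825]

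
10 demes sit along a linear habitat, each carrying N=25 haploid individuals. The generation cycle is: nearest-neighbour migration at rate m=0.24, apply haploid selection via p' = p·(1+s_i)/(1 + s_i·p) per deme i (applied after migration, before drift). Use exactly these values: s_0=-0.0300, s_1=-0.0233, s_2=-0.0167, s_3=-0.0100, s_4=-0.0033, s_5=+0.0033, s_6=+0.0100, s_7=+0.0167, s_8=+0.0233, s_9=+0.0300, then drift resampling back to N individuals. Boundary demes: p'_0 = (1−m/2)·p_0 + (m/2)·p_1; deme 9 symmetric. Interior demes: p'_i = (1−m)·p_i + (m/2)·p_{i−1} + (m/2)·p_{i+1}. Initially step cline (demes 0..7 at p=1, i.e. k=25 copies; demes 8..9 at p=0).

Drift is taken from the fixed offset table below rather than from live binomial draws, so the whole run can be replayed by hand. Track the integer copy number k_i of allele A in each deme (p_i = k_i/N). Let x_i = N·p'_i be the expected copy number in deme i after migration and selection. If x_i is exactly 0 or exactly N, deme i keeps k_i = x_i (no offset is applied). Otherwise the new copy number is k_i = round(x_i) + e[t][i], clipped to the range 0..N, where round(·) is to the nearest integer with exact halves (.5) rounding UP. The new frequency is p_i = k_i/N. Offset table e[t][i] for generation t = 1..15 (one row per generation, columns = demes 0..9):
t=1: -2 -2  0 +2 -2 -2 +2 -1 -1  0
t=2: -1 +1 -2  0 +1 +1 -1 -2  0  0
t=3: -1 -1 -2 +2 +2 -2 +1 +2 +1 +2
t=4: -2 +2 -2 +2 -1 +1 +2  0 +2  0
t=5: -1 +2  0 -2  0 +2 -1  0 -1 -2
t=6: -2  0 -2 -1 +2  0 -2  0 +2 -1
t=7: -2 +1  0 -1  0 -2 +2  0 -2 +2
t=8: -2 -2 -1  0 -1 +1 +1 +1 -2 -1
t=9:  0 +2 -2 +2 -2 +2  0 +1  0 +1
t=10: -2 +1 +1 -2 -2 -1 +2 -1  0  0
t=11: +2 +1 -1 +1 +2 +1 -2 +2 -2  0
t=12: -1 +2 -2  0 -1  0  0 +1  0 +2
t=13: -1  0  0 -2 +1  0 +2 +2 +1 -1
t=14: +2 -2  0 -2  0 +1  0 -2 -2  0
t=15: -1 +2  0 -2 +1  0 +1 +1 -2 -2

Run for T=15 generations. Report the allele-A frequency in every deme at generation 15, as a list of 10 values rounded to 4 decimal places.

t=0: k=[25 25 25 25 25 25 25 25 0 0]
t=1: x=[25.0000 25.0000 25.0000 25.0000 25.0000 25.0000 25.0000 22.0434 3.0613 0.0000] k=[25 25 25 25 25 25 25 21 2 0]
t=2: x=[25.0000 25.0000 25.0000 25.0000 25.0000 25.0000 24.5247 19.2734 4.1186 0.2471] k=[25 25 25 25 25 25 24 17 4 0]
t=3: x=[25.0000 25.0000 25.0000 25.0000 25.0000 24.8804 23.2959 16.3738 5.1739 0.4941] k=[25 25 25 25 25 23 24 18 6 2]
t=4: x=[25.0000 25.0000 25.0000 25.0000 24.7592 23.3650 23.1769 17.3681 7.0763 2.5468] k=[25 25 25 25 24 24 25 17 9 3]
t=5: x=[25.0000 25.0000 25.0000 24.8788 24.1172 24.1228 23.9302 17.0898 9.3746 3.8146] k=[25 25 25 23 24 25 23 17 8 2]
t=6: x=[25.0000 25.0000 24.7560 23.3445 23.9968 24.6412 22.5421 16.7319 8.4886 2.7925] k=[25 25 23 22 25 25 21 17 10 2]
t=7: x=[25.0000 24.7543 23.0905 22.4571 24.6388 24.5215 21.0333 16.7319 10.0180 3.0380] k=[25 25 23 21 25 23 23 17 8 5]
t=8: x=[25.0000 24.7543 22.9688 21.6913 24.2777 23.2454 22.3040 16.7319 8.8512 5.4855] k=[25 23 22 22 23 24 23 18 7 4]
t=9: x=[24.7527 23.0786 22.0768 22.0943 22.9939 23.7639 22.5421 17.3681 8.0855 4.4674] k=[25 25 20 24 21 25 23 18 8 5]
t=10: x=[25.0000 24.3860 21.0240 23.1428 21.8309 24.2823 22.6612 17.4873 8.9721 5.4855] k=[25 25 22 21 20 23 25 16 9 5]
t=11: x=[25.0000 24.6315 22.1984 20.9661 20.4677 22.8864 23.6924 16.3340 9.4953 5.6075] k=[25 25 21 22 22 24 22 18 7 6]
t=12: x=[25.0000 24.5088 21.5502 21.8525 22.2319 23.5246 21.7880 17.2489 8.3274 6.2576] k=[25 25 20 22 21 24 22 18 8 8]
t=13: x=[25.0000 24.3860 20.7813 21.6107 21.4700 23.4049 21.7880 17.3681 9.3343 8.1616] k=[25 24 21 20 22 23 24 19 10 7]
t=14: x=[24.8763 23.7319 21.1859 20.3219 21.8710 23.0061 23.2959 18.5992 10.8613 7.5144] k=[25 22 21 18 22 24 23 17 9 8]
t=15: x=[24.6290 22.1816 20.7004 18.7932 21.7507 23.6442 22.4231 16.8512 9.9778 8.2829] k=[24 24 21 17 23 24 23 18 8 6]

[0.9600, 0.9600, 0.8400, 0.6800, 0.9200, 0.9600, 0.9200, 0.7200, 0.3200, 0.2400]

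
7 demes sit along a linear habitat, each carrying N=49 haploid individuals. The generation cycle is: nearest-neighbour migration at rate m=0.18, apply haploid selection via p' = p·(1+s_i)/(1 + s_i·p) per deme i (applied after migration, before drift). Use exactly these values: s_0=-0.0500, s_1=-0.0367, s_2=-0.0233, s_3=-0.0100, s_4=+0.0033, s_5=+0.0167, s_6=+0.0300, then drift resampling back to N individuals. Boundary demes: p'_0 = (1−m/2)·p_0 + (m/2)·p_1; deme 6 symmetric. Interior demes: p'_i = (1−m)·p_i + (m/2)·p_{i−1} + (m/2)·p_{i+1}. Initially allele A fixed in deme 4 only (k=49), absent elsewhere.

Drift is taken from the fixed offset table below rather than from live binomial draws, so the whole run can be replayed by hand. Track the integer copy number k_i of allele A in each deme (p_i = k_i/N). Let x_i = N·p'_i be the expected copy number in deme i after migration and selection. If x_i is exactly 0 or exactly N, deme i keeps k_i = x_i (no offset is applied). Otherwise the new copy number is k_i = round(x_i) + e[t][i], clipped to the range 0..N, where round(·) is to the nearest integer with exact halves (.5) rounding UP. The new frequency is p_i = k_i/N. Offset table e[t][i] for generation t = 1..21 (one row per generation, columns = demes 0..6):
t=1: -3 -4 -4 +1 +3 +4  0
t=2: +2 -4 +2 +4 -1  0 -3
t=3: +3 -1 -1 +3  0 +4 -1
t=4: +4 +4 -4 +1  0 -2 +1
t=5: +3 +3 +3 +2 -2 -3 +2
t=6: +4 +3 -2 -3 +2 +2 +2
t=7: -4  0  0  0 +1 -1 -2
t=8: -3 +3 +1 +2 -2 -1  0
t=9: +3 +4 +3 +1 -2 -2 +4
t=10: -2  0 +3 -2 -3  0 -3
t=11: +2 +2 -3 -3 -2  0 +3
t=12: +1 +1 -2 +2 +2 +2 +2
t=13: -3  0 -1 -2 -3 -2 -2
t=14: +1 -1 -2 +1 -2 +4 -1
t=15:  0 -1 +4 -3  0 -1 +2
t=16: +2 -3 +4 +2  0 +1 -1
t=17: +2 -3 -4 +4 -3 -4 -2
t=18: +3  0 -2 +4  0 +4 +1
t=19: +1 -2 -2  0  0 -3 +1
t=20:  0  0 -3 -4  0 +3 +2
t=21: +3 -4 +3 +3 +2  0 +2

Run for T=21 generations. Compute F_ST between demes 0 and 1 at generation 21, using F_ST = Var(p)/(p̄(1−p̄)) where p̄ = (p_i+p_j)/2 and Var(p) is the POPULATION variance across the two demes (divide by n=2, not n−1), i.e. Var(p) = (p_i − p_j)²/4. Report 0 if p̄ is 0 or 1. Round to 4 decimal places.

t=0: k=[0 0 0 0 49 0 0]
t=1: x=[0.0000 0.0000 0.0000 4.3698 40.2038 4.4769 0.0000] k=[0 0 0 5 43 8 0]
t=2: x=[0.0000 0.0000 0.4396 7.9032 36.4608 10.5666 0.7413] k=[0 0 2 12 35 11 0]
t=3: x=[0.0000 0.1734 2.6601 13.0734 30.8077 12.3221 1.0191] k=[0 0 2 16 31 16 0]
t=4: x=[0.0000 0.1734 3.0126 15.9816 28.3394 16.0885 1.4819] k=[0 4 0 17 28 14 2]
t=5: x=[0.3421 3.1674 1.8476 16.3503 25.7902 14.3475 3.1664] k=[3 6 5 18 24 11 5]
t=6: x=[3.1169 5.4561 6.1324 17.2575 22.3300 11.7775 5.6869] k=[7 8 4 14 24 14 8]
t=7: x=[6.7846 7.3143 5.1503 13.8997 22.2400 14.5287 8.7504] k=[3 7 5 14 23 14 7]
t=8: x=[3.2030 6.2532 5.8671 13.8997 21.4197 14.3475 7.8224] k=[0 9 7 16 19 13 8]
t=9: x=[0.7701 7.7626 7.8336 15.3538 18.2277 13.2495 8.6587] k=[4 12 11 16 16 11 13]
t=10: x=[4.5057 10.8704 11.3333 15.4435 15.5850 11.7775 13.1018] k=[3 11 14 13 13 12 10]
t=11: x=[3.5475 10.2438 13.4092 12.9938 12.9414 12.0599 10.4205] k=[6 12 10 10 11 12 13]
t=12: x=[6.2547 10.9586 9.9912 10.0097 11.0281 12.1507 13.1930] k=[7 12 8 12 13 14 15]
t=13: x=[7.1317 10.8704 8.5523 11.6406 13.0315 14.1662 15.2184] k=[4 11 8 10 10 12 13]
t=14: x=[4.4194 9.8035 8.2864 9.7413 10.2066 12.0599 13.1930] k=[5 9 6 11 8 16 12]
t=15: x=[5.1200 8.1137 6.5845 10.1986 9.0142 15.0924 12.6352] k=[5 7 11 7 9 14 15]
t=16: x=[4.9471 6.9539 10.0898 7.4761 9.2948 13.8036 15.2184] k=[7 4 14 9 9 15 14]
t=17: x=[6.4377 4.9996 12.4300 9.3736 9.5653 14.5388 14.3886] k=[8 2 8 13 7 11 12]
t=18: x=[7.1414 2.9738 7.7549 11.9191 7.9219 10.8694 12.1785] k=[10 3 6 16 8 15 13]
t=19: x=[8.9874 3.7679 6.4960 14.2781 9.3750 14.3575 13.4667] k=[10 2 4 14 9 11 14]
t=20: x=[8.9003 2.7997 4.6204 12.5559 9.6555 11.2327 14.0240] k=[9 3 2 9 10 14 16]
t=21: x=[8.1070 3.3320 2.6601 8.3899 10.2968 13.9849 16.1383] k=[11 0 6 11 12 14 18]

0.1264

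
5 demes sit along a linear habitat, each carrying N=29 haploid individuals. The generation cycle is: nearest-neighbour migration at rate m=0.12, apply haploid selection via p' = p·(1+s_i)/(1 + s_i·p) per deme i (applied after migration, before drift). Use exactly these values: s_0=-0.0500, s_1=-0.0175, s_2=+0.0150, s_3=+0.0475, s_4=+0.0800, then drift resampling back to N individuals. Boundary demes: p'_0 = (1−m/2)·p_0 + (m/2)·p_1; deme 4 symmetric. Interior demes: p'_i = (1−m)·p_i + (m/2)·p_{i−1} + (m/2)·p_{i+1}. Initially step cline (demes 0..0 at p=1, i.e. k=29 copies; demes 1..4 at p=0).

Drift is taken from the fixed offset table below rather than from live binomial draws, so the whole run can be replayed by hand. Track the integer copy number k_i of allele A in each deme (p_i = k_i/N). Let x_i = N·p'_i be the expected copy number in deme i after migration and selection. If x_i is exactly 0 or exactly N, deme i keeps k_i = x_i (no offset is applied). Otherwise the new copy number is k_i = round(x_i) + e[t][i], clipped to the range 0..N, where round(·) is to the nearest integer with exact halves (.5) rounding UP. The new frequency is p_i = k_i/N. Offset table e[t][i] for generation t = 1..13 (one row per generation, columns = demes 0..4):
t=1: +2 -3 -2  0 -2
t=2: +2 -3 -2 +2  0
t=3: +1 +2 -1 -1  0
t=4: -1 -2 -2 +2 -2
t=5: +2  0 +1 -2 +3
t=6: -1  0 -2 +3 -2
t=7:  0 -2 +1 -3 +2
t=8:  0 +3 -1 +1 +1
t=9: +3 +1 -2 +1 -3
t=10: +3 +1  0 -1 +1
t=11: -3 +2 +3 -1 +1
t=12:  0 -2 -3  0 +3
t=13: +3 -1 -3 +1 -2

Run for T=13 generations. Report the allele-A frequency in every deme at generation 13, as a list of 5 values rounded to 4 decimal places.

t=0: k=[29 0 0 0 0]
t=1: x=[27.1742 1.7113 0.0000 0.0000 0.0000] k=[29 0 0 0 0]
t=2: x=[27.1742 1.7113 0.0000 0.0000 0.0000] k=[29 0 0 0 0]
t=3: x=[27.1742 1.7113 0.0000 0.0000 0.0000] k=[28 4 0 0 0]
t=4: x=[26.4429 5.1251 0.2436 0.0000 0.0000] k=[25 3 0 0 0]
t=5: x=[23.4536 4.0777 0.1827 0.0000 0.0000] k=[25 4 1 0 0]
t=6: x=[23.5155 5.0064 1.1361 0.0628 0.0000] k=[23 5 0 3 0]
t=7: x=[21.6419 5.6987 0.4871 2.7535 0.1943] k=[22 4 1 0 2]
t=8: x=[20.6177 4.8285 1.1361 0.1885 2.0199] k=[21 8 0 1 3]
t=9: x=[19.9029 8.1958 0.5479 1.1084 3.0859] k=[23 9 0 2 0]
t=10: x=[21.8883 9.1888 0.6697 1.8383 0.1296] k=[25 10 1 1 1]
t=11: x=[23.8876 10.2427 1.5619 1.0458 1.0770] k=[21 12 5 0 2]
t=12: x=[20.1477 11.9956 5.1831 0.4396 2.0199] k=[20 10 2 0 5]
t=13: x=[19.0678 10.0040 2.3925 0.4396 5.0110] k=[22 9 0 1 3]

[0.7586, 0.3103, 0.0000, 0.0345, 0.1034]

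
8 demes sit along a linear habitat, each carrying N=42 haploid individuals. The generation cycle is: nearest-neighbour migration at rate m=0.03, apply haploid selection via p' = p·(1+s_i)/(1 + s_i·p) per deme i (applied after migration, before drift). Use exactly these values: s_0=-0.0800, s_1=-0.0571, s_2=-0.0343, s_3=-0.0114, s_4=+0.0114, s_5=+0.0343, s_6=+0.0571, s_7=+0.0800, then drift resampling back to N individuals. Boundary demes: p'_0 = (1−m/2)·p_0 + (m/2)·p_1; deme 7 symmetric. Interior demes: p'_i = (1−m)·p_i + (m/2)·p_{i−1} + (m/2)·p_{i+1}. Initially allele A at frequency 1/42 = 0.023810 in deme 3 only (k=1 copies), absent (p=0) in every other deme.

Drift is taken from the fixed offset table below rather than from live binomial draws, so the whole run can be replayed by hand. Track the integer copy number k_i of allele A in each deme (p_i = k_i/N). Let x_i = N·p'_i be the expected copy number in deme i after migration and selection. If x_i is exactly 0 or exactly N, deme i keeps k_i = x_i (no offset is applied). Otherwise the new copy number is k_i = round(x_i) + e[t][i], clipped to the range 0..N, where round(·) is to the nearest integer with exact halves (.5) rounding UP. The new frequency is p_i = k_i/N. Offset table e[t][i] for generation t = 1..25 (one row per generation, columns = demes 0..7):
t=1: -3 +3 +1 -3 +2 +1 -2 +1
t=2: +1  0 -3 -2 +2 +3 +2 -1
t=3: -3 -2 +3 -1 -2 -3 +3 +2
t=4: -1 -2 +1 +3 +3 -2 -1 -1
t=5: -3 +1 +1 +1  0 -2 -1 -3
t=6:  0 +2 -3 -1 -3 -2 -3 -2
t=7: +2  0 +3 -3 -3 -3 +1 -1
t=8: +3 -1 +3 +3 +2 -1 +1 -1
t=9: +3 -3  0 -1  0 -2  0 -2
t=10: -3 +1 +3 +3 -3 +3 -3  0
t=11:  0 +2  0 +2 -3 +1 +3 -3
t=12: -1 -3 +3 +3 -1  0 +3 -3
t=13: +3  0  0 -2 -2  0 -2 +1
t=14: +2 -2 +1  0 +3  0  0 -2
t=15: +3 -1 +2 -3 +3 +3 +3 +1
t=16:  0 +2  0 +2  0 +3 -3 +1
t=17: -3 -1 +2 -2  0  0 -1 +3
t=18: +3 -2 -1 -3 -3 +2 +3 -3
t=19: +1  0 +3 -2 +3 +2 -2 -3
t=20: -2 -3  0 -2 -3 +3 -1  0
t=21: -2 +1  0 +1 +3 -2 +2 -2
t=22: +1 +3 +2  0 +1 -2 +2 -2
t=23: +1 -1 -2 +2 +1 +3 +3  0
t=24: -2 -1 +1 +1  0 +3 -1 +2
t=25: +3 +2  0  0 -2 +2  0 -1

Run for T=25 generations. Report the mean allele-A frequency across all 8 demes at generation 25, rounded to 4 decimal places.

0.1577

t=0: k=[0 0 0 1 0 0 0 0]
t=1: x=[0.0000 0.0000 0.0145 0.9592 0.0152 0.0000 0.0000 0.0000] k=[0 0 1 0 2 0 0 0]
t=2: x=[0.0000 0.0141 0.9375 0.0445 1.9611 0.0310 0.0000 0.0000] k=[0 0 0 0 4 3 0 0]
t=3: x=[0.0000 0.0000 0.0000 0.0593 3.9655 3.0644 0.0476 0.0000] k=[0 0 0 0 2 0 3 0]
t=4: x=[0.0000 0.0000 0.0000 0.0297 1.9611 0.0776 3.0640 0.0486] k=[0 0 0 3 5 0 2 0]
t=5: x=[0.0000 0.0000 0.0435 2.9534 4.9442 0.1086 2.0454 0.0324] k=[0 0 1 4 5 0 1 0]
t=6: x=[0.0000 0.0141 0.9955 3.9290 4.9594 0.0931 1.0240 0.0162] k=[0 2 0 3 2 0 0 0]
t=7: x=[0.0276 1.8341 0.0724 2.9088 2.0065 0.0310 0.0000 0.0000] k=[2 2 3 0 0 0 0 0]
t=8: x=[1.8470 1.9052 2.8460 0.0445 0.0000 0.0000 0.0000 0.0000] k=[5 1 6 3 0 0 0 0]
t=9: x=[4.5880 1.0718 5.7057 2.9682 0.0455 0.0000 0.0000 0.0000] k=[8 0 6 2 0 0 0 0]
t=10: x=[7.3601 0.1981 5.6765 2.0080 0.0303 0.0000 0.0000 0.0000] k=[4 1 9 5 0 0 0 0]
t=11: x=[3.6662 1.1002 8.5793 4.9348 0.0759 0.0000 0.0000 0.0000] k=[4 3 9 7 0 0 0 0]
t=12: x=[3.6942 2.9401 8.6381 6.8589 0.1062 0.0000 0.0000 0.0000] k=[3 0 12 10 0 0 0 0]
t=13: x=[2.7340 0.2122 11.4963 9.7936 0.1517 0.0000 0.0000 0.0000] k=[6 0 11 8 0 0 0 0]
t=14: x=[5.4991 0.2405 10.5125 7.8515 0.1214 0.0000 0.0000 0.0000] k=[7 0 12 8 3 0 0 0]
t=15: x=[6.4278 0.2688 11.4668 7.9111 3.0620 0.0465 0.0000 0.0000] k=[9 0 13 5 6 3 0 0]
t=16: x=[8.2959 0.3113 12.3781 5.0835 5.9980 3.0953 0.0476 0.0000] k=[8 2 12 7 6 6 0 0]
t=17: x=[7.3885 2.1185 11.4815 6.9929 6.0737 6.0834 0.0951 0.0000] k=[4 1 13 5 6 6 0 0]
t=18: x=[3.6662 1.1570 12.3929 5.0835 6.0434 6.0834 0.0951 0.0000] k=[7 0 11 2 3 8 3 0]
t=19: x=[6.4278 0.2547 10.4241 2.1267 3.0923 8.0675 3.1899 0.0486] k=[7 0 13 0 6 10 1 0]
t=20: x=[6.4278 0.2830 12.3042 0.2818 6.0283 10.0608 1.1822 0.0162] k=[4 0 12 0 3 13 0 0]
t=21: x=[3.6522 0.2264 11.3486 0.2224 3.1378 12.9552 0.2061 0.0000] k=[2 1 11 1 6 11 2 0]
t=22: x=[1.8331 1.1002 10.4241 1.2114 6.0585 11.0626 2.2188 0.0324] k=[3 4 12 1 7 9 4 0]
t=23: x=[2.7898 3.8923 11.4225 1.2411 7.0059 9.1337 4.2212 0.0648] k=[4 3 9 3 8 12 7 0]
t=24: x=[3.6942 2.9401 8.5793 3.1316 8.0586 12.1542 7.2988 0.1134] k=[2 2 10 4 8 15 6 2]
t=25: x=[1.8470 2.0047 9.5304 4.1073 8.1190 15.0844 6.3693 2.2161] k=[5 4 10 4 6 17 6 1]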